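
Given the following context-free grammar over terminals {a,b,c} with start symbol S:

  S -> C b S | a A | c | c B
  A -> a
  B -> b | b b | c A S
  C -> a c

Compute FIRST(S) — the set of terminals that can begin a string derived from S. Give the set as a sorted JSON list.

FIRST iteration:
round 1:
  A via A→a: +{a}
  B via B→b: +{b}
  B via B→c A S: +{c}
  C via C→a c: +{a}
  S via S→C b S: +{a}
  S via S→c: +{c}
  FIRST[S]={a,c}  FIRST[A]={a}  FIRST[B]={b,c}  FIRST[C]={a}
round 2: (stable)
  FIRST[S]={a,c}  FIRST[A]={a}  FIRST[B]={b,c}  FIRST[C]={a}

FIRST(S) = ["a", "c"]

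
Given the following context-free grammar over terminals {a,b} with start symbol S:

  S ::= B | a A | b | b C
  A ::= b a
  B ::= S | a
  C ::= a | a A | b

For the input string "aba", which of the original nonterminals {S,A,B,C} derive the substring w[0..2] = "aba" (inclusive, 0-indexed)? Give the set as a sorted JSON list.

CNF form of G:
  S -> T0 C | T1 A | a | b
  A -> T0 T1
  B -> T0 C | T1 A | a | b
  C -> T1 A | a | b
  T0 -> b
  T1 -> a

CYK table (by increasing span), restricted to cells inside w[0..2]:
  cell(0,0) a: {B,C,S,T1}  orig:{B,C,S}
  cell(1,1) b: {B,C,S,T0}  orig:{B,C,S}
  cell(2,2) a: {B,C,S,T1}  orig:{B,C,S}
  cell(0,1) ab: ∅
  cell(1,2) ba: {A,B,S}
  cell(0,2) aba: {B,C,S}

Original NTs in T[0,2] deriving "aba": ["B", "C", "S"]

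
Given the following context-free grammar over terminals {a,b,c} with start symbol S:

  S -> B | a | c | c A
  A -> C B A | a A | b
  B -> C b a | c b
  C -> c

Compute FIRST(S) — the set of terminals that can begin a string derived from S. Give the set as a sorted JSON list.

FIRST sets, iterate to fixpoint:
iter 1:
  A via A→a A: +{a}
  A via A→b: +{b}
  B via B→c b: +{c}
  C via C→c: +{c}
  S via S→B: +{c}
  S via S→a: +{a}
  FIRST(S)={a,c}  FIRST(A)={a,b}  FIRST(B)={c}  FIRST(C)={c}
iter 2:
  A via A→C B A: +{c}
  FIRST(S)={a,c}  FIRST(A)={a,b,c}  FIRST(B)={c}  FIRST(C)={c}
iter 3: done
  FIRST(S)={a,c}  FIRST(A)={a,b,c}  FIRST(B)={c}  FIRST(C)={c}

FIRST(S) = ["a", "c"]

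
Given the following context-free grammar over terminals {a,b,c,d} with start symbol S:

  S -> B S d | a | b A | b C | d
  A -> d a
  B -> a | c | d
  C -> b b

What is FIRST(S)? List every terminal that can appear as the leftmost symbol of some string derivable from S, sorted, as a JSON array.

Compute FIRST by fixpoint:
[1]
  A via A→d a: +{d}
  B via B→a: +{a}
  B via B→c: +{c}
  B via B→d: +{d}
  C via C→b b: +{b}
  S via S→B S d: +{a,c,d}
  S via S→b A: +{b}
  FIRST[S]={a,b,c,d}  FIRST[A]={d}  FIRST[B]={a,c,d}  FIRST[C]={b}
[2] (no change)
  FIRST[S]={a,b,c,d}  FIRST[A]={d}  FIRST[B]={a,c,d}  FIRST[C]={b}

FIRST(S) = ["a", "b", "c", "d"]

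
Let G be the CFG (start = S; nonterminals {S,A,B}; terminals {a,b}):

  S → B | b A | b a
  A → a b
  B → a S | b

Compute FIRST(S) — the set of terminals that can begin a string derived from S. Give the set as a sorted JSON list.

FIRST sets, iterate to fixpoint:
round 1:
  A via A→a b: +{a}
  B via B→a S: +{a}
  B via B→b: +{b}
  S via S→B: +{a,b}
  FIRST(S)={a,b}  FIRST(A)={a}  FIRST(B)={a,b}
round 2: (no change)
  FIRST(S)={a,b}  FIRST(A)={a}  FIRST(B)={a,b}

FIRST(S) = ["a", "b"]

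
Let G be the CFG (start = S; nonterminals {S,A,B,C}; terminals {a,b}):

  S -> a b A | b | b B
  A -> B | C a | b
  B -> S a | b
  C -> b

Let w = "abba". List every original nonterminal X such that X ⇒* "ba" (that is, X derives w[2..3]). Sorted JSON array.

Convert to CNF:
  S -> T0 X2 | T1 B | b
  A -> C T0 | S T0 | b
  B -> S T0 | b
  C -> b
  T0 -> a
  T1 -> b
  X2 -> T1 A

CYK fill — only the sub-triangle for w[2..3]:
  T[2,2] 'b' = {A,B,C,S,T1}  orig:{A,B,C,S}
  T[3,3] 'a' = {T0}  orig:{}
  T[2,3] 'ba' = {A,B}

Original NTs in T[2,3] deriving "ba": ["A", "B"]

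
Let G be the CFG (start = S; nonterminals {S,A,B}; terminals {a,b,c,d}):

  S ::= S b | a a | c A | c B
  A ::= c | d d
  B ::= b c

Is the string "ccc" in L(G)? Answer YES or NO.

Convert to CNF:
  S -> S T1 | T2 A | T2 B | T3 T3
  A -> T0 T0 | c
  B -> T1 T2
  T0 -> d
  T1 -> b
  T2 -> c
  T3 -> a

Fill CYK table bottom-up:
  cell(0,0) c: {A,T2}  orig:{A}
  cell(1,1) c: {A,T2}  orig:{A}
  cell(2,2) c: {A,T2}  orig:{A}
  cell(0,1) cc: {S}
  cell(1,2) cc: {S}
  cell(0,2) ccc: ∅

S ∉ T[0,2] ⇒ NO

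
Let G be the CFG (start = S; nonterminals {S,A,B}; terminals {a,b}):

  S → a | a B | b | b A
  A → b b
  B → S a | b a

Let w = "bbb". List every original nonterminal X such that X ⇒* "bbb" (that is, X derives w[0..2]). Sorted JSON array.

Convert to CNF:
  S -> T0 A | T1 B | a | b
  A -> T0 T0
  B -> S T1 | T0 T1
  T0 -> b
  T1 -> a

CYK fill (cells [i..j] with 0 ≤ i ≤ j ≤ 2 only):
  cell(0,0) b: {S,T0}  orig:{S}
  cell(1,1) b: {S,T0}  orig:{S}
  cell(2,2) b: {S,T0}  orig:{S}
  cell(0,1) bb: {A}
  cell(1,2) bb: {A}
  cell(0,2) bbb: {S}

Original NTs in T[0,2] deriving "bbb": ["S"]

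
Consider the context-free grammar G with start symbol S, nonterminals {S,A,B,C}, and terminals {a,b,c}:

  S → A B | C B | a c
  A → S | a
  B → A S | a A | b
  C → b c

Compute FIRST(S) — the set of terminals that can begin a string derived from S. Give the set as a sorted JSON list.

FIRST sets, iterate to fixpoint:
iter 1:
  A via A→a: +{a}
  B via B→A S: +{a}
  B via B→b: +{b}
  C via C→b c: +{b}
  S via S→A B: +{a}
  S via S→C B: +{b}
  S: {a,b}  A: {a}  B: {a,b}  C: {b}
iter 2:
  A via A→S: +{b}
  S: {a,b}  A: {a,b}  B: {a,b}  C: {b}
iter 3: (stable)
  S: {a,b}  A: {a,b}  B: {a,b}  C: {b}

FIRST(S) = ["a", "b"]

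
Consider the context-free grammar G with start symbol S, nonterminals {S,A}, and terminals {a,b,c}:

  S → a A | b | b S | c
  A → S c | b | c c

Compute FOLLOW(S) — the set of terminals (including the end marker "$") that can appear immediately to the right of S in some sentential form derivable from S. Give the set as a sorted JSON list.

FIRST sets, iterate to fixpoint:
pass 1:
  A via A→b: +{b}
  A via A→c c: +{c}
  S via S→a A: +{a}
  S via S→b: +{b}
  S via S→c: +{c}
  FIRST(S)={a,b,c}  FIRST(A)={b,c}
pass 2:
  A via A→S c: +{a}
  FIRST(S)={a,b,c}  FIRST(A)={a,b,c}
pass 3: (no change)
  FIRST(S)={a,b,c}  FIRST(A)={a,b,c}

FOLLOW sets:
seed FOLLOW(S) with $
iter 1:
  A→S c: FOLLOW(S) ⊇ FIRST(c) = {c}; new: +{c}
  S→a A: FOLLOW(A) ⊇ FOLLOW(S) ⊇ {$,c}; new: +{$,c}
  FOLLOW(S)={$,c}  FOLLOW(A)={$,c}
iter 2: — fixpoint
  FOLLOW(S)={$,c}  FOLLOW(A)={$,c}

FOLLOW(S) = ["$", "c"]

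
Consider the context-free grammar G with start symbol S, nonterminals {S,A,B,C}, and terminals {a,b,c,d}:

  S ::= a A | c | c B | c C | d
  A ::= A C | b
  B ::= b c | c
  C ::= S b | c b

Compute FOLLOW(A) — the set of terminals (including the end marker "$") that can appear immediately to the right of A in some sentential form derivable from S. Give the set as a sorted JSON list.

FIRST iteration:
pass 1:
  A via A→b: +{b}
  B via B→b c: +{b}
  B via B→c: +{c}
  C via C→c b: +{c}
  S via S→a A: +{a}
  S via S→c: +{c}
  S via S→d: +{d}
  FIRST[S]={a,c,d}  FIRST[A]={b}  FIRST[B]={b,c}  FIRST[C]={c}
pass 2:
  C via C→S b: +{a,d}
  FIRST[S]={a,c,d}  FIRST[A]={b}  FIRST[B]={b,c}  FIRST[C]={a,c,d}
pass 3: — fixpoint
  FIRST[S]={a,c,d}  FIRST[A]={b}  FIRST[B]={b,c}  FIRST[C]={a,c,d}

Compute FOLLOW by fixpoint:
seed FOLLOW(S) with $
pass 1:
  A→A C: FOLLOW(A) ⊇ FIRST(C) = {a,c,d}; new: +{a,c,d}
  A→A C: FOLLOW(C) ⊇ FOLLOW(A) ⊇ {a,c,d}; new: +{a,c,d}
  C→S b: FOLLOW(S) ⊇ FIRST(b) = {b}; new: +{b}
  S→a A: FOLLOW(A) ⊇ FOLLOW(S) ⊇ {$,b}; new: +{$,b}
  S→c B: FOLLOW(B) ⊇ FOLLOW(S) ⊇ {$,b}; new: +{$,b}
  S→c C: FOLLOW(C) ⊇ FOLLOW(S) ⊇ {$,b}; new: +{$,b}
  FOLLOW(S)={$,b}  FOLLOW(A)={$,a,b,c,d}  FOLLOW(B)={$,b}  FOLLOW(C)={$,a,b,c,d}
pass 2: (no change)
  FOLLOW(S)={$,b}  FOLLOW(A)={$,a,b,c,d}  FOLLOW(B)={$,b}  FOLLOW(C)={$,a,b,c,d}

FOLLOW(A) = ["$", "a", "b", "c", "d"]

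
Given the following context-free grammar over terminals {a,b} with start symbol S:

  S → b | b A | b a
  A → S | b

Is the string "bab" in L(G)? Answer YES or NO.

Convert to CNF:
  S -> T0 A | T0 T1 | b
  A -> T0 A | T0 T1 | b
  T0 -> b
  T1 -> a

CYK table (by increasing span):
  cell(0,0) b: {A,S,T0}  orig:{A,S}
  cell(1,1) a: {T1}  orig:{}
  cell(2,2) b: {A,S,T0}  orig:{A,S}
  cell(0,1) ba: {A,S}
  cell(1,2) ab: ∅
  cell(0,2) bab: ∅

S ∉ T[0,2] ⇒ NO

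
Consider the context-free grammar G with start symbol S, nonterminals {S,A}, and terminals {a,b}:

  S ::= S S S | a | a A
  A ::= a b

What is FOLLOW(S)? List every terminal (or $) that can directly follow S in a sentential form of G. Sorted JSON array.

FIRST sets, iterate to fixpoint:
[1]
  A via A→a b: +{a}
  S via S→a: +{a}
  FIRST(S)={a}  FIRST(A)={a}
[2] (stable)
  FIRST(S)={a}  FIRST(A)={a}

FOLLOW iteration:
initialize: $ ∈ FOLLOW(S)
pass 1:
  S→S S S: FOLLOW(S) ⊇ FIRST(S) = {a}; new: +{a}
  S→a A: FOLLOW(A) ⊇ FOLLOW(S) ⊇ {$,a}; new: +{$,a}
  FOLLOW[S]={$,a}  FOLLOW[A]={$,a}
pass 2: done
  FOLLOW[S]={$,a}  FOLLOW[A]={$,a}

FOLLOW(S) = ["$", "a"]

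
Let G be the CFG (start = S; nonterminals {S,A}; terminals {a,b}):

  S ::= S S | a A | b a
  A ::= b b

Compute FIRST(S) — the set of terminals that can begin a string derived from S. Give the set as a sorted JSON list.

FIRST iteration:
iter 1:
  A via A→b b: +{b}
  S via S→a A: +{a}
  S via S→b a: +{b}
  S: {a,b}  A: {b}
iter 2: (stable)
  S: {a,b}  A: {b}

FIRST(S) = ["a", "b"]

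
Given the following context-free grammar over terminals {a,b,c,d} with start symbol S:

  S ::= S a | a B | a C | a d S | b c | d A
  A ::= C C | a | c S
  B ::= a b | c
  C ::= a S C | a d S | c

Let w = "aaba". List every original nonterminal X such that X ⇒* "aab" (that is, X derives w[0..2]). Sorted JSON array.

CNF form of G:
  S -> S T1 | T1 B | T1 C | T1 X6 | T2 T0 | T3 A
  A -> C C | T0 S | a
  B -> T1 T2 | c
  C -> T1 X4 | T1 X5 | c
  T0 -> c
  T1 -> a
  T2 -> b
  T3 -> d
  X4 -> S C
  X5 -> T3 S
  X6 -> T3 S

CYK fill, restricted to cells inside w[0..2]:
  cell(0,0) a: {A,T1}  orig:{A}
  cell(1,1) a: {A,T1}  orig:{A}
  cell(2,2) b: {T2}  orig:{}
  cell(0,1) aa: ∅
  cell(1,2) ab: {B}
  cell(0,2) aab: {S}

Original NTs in T[0,2] deriving "aab": ["S"]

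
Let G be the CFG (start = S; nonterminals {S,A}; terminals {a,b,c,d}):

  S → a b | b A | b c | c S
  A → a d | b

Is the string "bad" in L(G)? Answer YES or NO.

CNF form of G:
  S -> T0 T2 | T2 A | T2 T3 | T3 S
  A -> T0 T1 | b
  T0 -> a
  T1 -> d
  T2 -> b
  T3 -> c

CYK fill:
  cell(0,0) b: {A,T2}  orig:{A}
  cell(1,1) a: {T0}  orig:{}
  cell(2,2) d: {T1}  orig:{}
  cell(0,1) ba: ∅
  cell(1,2) ad: {A}
  cell(0,2) bad: {S}

S ∈ T[0,2] ⇒ YES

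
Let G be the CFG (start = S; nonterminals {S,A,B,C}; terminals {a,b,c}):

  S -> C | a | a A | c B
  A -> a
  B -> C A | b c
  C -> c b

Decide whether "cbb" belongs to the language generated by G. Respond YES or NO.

CNF form of G:
  S -> T1 B | T1 T0 | T2 A | a
  A -> a
  B -> C A | T0 T1
  C -> T1 T0
  T0 -> b
  T1 -> c
  T2 -> a

CYK fill:
  T[0,0] 'c' = {T1}  orig:{}
  T[1,1] 'b' = {T0}  orig:{}
  T[2,2] 'b' = {T0}  orig:{}
  T[0,1] 'cb' = {C,S}
  T[1,2] 'bb' = ∅
  T[0,2] 'cbb' = ∅

S ∉ T[0,2] ⇒ NO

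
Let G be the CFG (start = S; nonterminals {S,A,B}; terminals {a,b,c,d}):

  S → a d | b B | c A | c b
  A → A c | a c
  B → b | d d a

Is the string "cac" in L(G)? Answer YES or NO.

CNF form of G:
  S -> T0 A | T0 T3 | T1 T2 | T3 B
  A -> A T0 | T1 T0
  B -> T2 X4 | b
  T0 -> c
  T1 -> a
  T2 -> d
  T3 -> b
  X4 -> T2 T1

Fill CYK table bottom-up:
  T[0,0] 'c' = {T0}  orig:{}
  T[1,1] 'a' = {T1}  orig:{}
  T[2,2] 'c' = {T0}  orig:{}
  T[0,1] 'ca' = ∅
  T[1,2] 'ac' = {A}
  T[0,2] 'cac' = {S}

S ∈ T[0,2] ⇒ YES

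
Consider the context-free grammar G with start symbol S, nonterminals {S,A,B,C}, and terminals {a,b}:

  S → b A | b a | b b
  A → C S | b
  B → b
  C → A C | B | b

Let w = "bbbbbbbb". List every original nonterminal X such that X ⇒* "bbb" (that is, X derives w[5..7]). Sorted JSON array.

Convert to CNF:
  S -> T0 A | T0 T0 | T0 T1
  A -> C S | b
  B -> b
  C -> A C | b
  T0 -> b
  T1 -> a

CYK table (by increasing span) (cells [i..j] with 5 ≤ i ≤ j ≤ 7 only):
  T[5,5] 'b' = {A,B,C,T0}  orig:{A,B,C}
  T[6,6] 'b' = {A,B,C,T0}  orig:{A,B,C}
  T[7,7] 'b' = {A,B,C,T0}  orig:{A,B,C}
  T[5,6] 'bb' = {C,S}
  T[6,7] 'bb' = {C,S}
  T[5,7] 'bbb' = {A,C}

Original NTs in T[5,7] deriving "bbb": ["A", "C"]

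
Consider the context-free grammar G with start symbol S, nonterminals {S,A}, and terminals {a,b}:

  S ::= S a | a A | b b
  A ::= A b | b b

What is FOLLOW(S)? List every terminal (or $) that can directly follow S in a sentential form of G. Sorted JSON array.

FIRST iteration:
[1]
  A via A→b b: +{b}
  S via S→a A: +{a}
  S via S→b b: +{b}
  S: {a,b}  A: {b}
[2] done
  S: {a,b}  A: {b}

Compute FOLLOW by fixpoint:
FOLLOW(S) := {$}
round 1:
  A→A b: FOLLOW(A) ⊇ FIRST(b) = {b}; new: +{b}
  S→S a: FOLLOW(S) ⊇ FIRST(a) = {a}; new: +{a}
  S→a A: FOLLOW(A) ⊇ FOLLOW(S) ⊇ {$,a}; new: +{$,a}
  FOLLOW(S)={$,a}  FOLLOW(A)={$,a,b}
round 2: done
  FOLLOW(S)={$,a}  FOLLOW(A)={$,a,b}

FOLLOW(S) = ["$", "a"]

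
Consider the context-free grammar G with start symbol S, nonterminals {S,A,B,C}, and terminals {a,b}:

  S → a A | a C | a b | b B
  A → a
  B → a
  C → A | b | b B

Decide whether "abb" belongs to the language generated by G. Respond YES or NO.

CNF form of G:
  S -> T0 B | T1 A | T1 C | T1 T0
  A -> a
  B -> a
  C -> T0 B | a | b
  T0 -> b
  T1 -> a

Fill CYK table bottom-up:
  [0..0]={A,B,C,T1}  "a"  orig:{A,B,C}
  [1..1]={C,T0}  "b"  orig:{C}
  [2..2]={C,T0}  "b"  orig:{C}
  [0..1]={S}  "ab"
  [1..2]=∅  "bb"
  [0..2]=∅  "abb"

S ∉ T[0,2] ⇒ NO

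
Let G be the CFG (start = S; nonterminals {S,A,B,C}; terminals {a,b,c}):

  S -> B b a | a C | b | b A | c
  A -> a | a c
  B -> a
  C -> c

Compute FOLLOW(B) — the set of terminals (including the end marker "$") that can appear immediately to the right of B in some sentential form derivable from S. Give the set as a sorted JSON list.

FIRST iteration:
round 1:
  A via A→a: +{a}
  B via B→a: +{a}
  C via C→c: +{c}
  S via S→B b a: +{a}
  S via S→b: +{b}
  S via S→c: +{c}
  FIRST(S)={a,b,c}  FIRST(A)={a}  FIRST(B)={a}  FIRST(C)={c}
round 2: (no change)
  FIRST(S)={a,b,c}  FIRST(A)={a}  FIRST(B)={a}  FIRST(C)={c}

FOLLOW sets:
FOLLOW(S) := {$}
round 1:
  S→B b a: FOLLOW(B) ⊇ FIRST(b) = {b}; new: +{b}
  S→a C: FOLLOW(C) ⊇ FOLLOW(S) ⊇ {$}; new: +{$}
  S→b A: FOLLOW(A) ⊇ FOLLOW(S) ⊇ {$}; new: +{$}
  S: {$}  A: {$}  B: {b}  C: {$}
round 2: (no change)
  S: {$}  A: {$}  B: {b}  C: {$}

FOLLOW(B) = ["b"]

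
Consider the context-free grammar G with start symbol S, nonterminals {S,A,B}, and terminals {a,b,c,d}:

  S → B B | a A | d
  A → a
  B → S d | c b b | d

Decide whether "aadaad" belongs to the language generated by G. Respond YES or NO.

Convert to CNF:
  S -> B B | T3 A | d
  A -> a
  B -> S T0 | T1 X4 | d
  T0 -> d
  T1 -> c
  T2 -> b
  T3 -> a
  X4 -> T2 T2

CYK table (by increasing span):
  [0..0]={A,T3}  "a"  orig:{A}
  [1..1]={A,T3}  "a"  orig:{A}
  [2..2]={B,S,T0}  "d"  orig:{B,S}
  [3..3]={A,T3}  "a"  orig:{A}
  [4..4]={A,T3}  "a"  orig:{A}
  [5..5]={B,S,T0}  "d"  orig:{B,S}
  [0..1]={S}  "aa"
  [1..2]=∅  "ad"
  [2..3]=∅  "da"
  [3..4]={S}  "aa"
  [4..5]=∅  "ad"
  [0..2]={B}  "aad"
  [1..3]=∅  "ada"
  [2..4]=∅  "daa"
  [3..5]={B}  "aad"
  [0..3]=∅  "aada"
  [1..4]=∅  "adaa"
  [2..5]={S}  "daad"
  [0..4]=∅  "aadaa"
  [1..5]=∅  "adaad"
  [0..5]={S}  "aadaad"

S ∈ T[0,5] ⇒ YES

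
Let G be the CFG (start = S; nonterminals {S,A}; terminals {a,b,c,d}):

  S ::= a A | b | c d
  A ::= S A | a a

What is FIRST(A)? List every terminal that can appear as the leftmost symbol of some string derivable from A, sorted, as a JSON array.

FIRST sets, iterate to fixpoint:
pass 1:
  A via A→a a: +{a}
  S via S→a A: +{a}
  S via S→b: +{b}
  S via S→c d: +{c}
  FIRST[S]={a,b,c}  FIRST[A]={a}
pass 2:
  A via A→S A: +{b,c}
  FIRST[S]={a,b,c}  FIRST[A]={a,b,c}
pass 3: (stable)
  FIRST[S]={a,b,c}  FIRST[A]={a,b,c}

FIRST(A) = ["a", "b", "c"]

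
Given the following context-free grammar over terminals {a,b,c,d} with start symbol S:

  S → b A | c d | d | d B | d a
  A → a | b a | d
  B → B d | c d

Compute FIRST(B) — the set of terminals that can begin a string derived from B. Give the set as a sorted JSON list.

FIRST sets, iterate to fixpoint:
[1]
  A via A→a: +{a}
  A via A→b a: +{b}
  A via A→d: +{d}
  B via B→c d: +{c}
  S via S→b A: +{b}
  S via S→c d: +{c}
  S via S→d: +{d}
  FIRST(S)={b,c,d}  FIRST(A)={a,b,d}  FIRST(B)={c}
[2] — fixpoint
  FIRST(S)={b,c,d}  FIRST(A)={a,b,d}  FIRST(B)={c}

FIRST(B) = ["c"]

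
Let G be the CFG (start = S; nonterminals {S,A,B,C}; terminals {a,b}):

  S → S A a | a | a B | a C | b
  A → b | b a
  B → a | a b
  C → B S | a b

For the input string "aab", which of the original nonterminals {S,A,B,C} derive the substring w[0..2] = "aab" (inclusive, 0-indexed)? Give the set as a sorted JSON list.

Convert to CNF:
  S -> S X2 | T1 B | T1 C | a | b
  A -> T0 T1 | b
  B -> T1 T0 | a
  C -> B S | T1 T0
  T0 -> b
  T1 -> a
  X2 -> A T1

CYK fill (cells [i..j] with 0 ≤ i ≤ j ≤ 2 only):
  [0..0]={B,S,T1}  "a"  orig:{B,S}
  [1..1]={B,S,T1}  "a"  orig:{B,S}
  [2..2]={A,S,T0}  "b"  orig:{A,S}
  [0..1]={C,S}  "aa"
  [1..2]={B,C}  "ab"
  [0..2]={S}  "aab"

Original NTs in T[0,2] deriving "aab": ["S"]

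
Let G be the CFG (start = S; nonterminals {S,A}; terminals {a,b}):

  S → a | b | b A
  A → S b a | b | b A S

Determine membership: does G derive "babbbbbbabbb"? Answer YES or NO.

CNF form of G:
  S -> T0 A | a | b
  A -> S X2 | T0 X3 | b
  T0 -> b
  T1 -> a
  X2 -> T0 T1
  X3 -> A S

Fill CYK table bottom-up:
  cell(0,0) b: {A,S,T0}  orig:{A,S}
  cell(1,1) a: {S,T1}  orig:{S}
  cell(2,2) b: {A,S,T0}  orig:{A,S}
  cell(3,3) b: {A,S,T0}  orig:{A,S}
  cell(4,4) b: {A,S,T0}  orig:{A,S}
  cell(5,5) b: {A,S,T0}  orig:{A,S}
  cell(6,6) b: {A,S,T0}  orig:{A,S}
  cell(7,7) b: {A,S,T0}  orig:{A,S}
  cell(8,8) a: {S,T1}  orig:{S}
  cell(9,9) b: {A,S,T0}  orig:{A,S}
  cell(10,10) b: {A,S,T0}  orig:{A,S}
  cell(11,11) b: {A,S,T0}  orig:{A,S}
  cell(0,1) ba: {X2,X3}  orig:{}
  cell(1,2) ab: ∅
  cell(2,3) bb: {S,X3}  orig:{S}
  cell(3,4) bb: {S,X3}  orig:{S}
  cell(4,5) bb: {S,X3}  orig:{S}
  cell(5,6) bb: {S,X3}  orig:{S}
  cell(6,7) bb: {S,X3}  orig:{S}
  cell(7,8) ba: {X2,X3}  orig:{}
  cell(8,9) ab: ∅
  cell(9,10) bb: {S,X3}  orig:{S}
  cell(10,11) bb: {S,X3}  orig:{S}
  cell(0,2) bab: ∅
  cell(1,3) abb: ∅
  cell(2,4) bbb: {A,X3}  orig:{A}
  cell(3,5) bbb: {A,X3}  orig:{A}
  cell(4,6) bbb: {A,X3}  orig:{A}
  cell(5,7) bbb: {A,X3}  orig:{A}
  cell(6,8) bba: {A}
  cell(7,9) bab: ∅
  cell(8,10) abb: ∅
  cell(9,11) bbb: {A,X3}  orig:{A}
  cell(0,3) babb: ∅
  cell(1,4) abbb: ∅
  cell(2,5) bbbb: {A,S,X3}  orig:{A,S}
  cell(3,6) bbbb: {A,S,X3}  orig:{A,S}
  cell(4,7) bbbb: {A,S,X3}  orig:{A,S}
  cell(5,8) bbba: {A,S,X3}  orig:{A,S}
  cell(6,9) bbab: {X3}  orig:{}
  cell(7,10) babb: ∅
  cell(8,11) abbb: ∅
  cell(0,4) babbb: ∅
  cell(1,5) abbbb: ∅
  cell(2,6) bbbbb: {A,S,X3}  orig:{A,S}
  cell(3,7) bbbbb: {A,S,X3}  orig:{A,S}
  cell(4,8) bbbba: {A,S,X3}  orig:{A,S}
  cell(5,9) bbbab: {A,X3}  orig:{A}
  cell(6,10) bbabb: {X3}  orig:{}
  cell(7,11) babbb: ∅
  cell(0,5) babbbb: ∅
  cell(1,6) abbbbb: ∅
  cell(2,7) bbbbbb: {A,S,X3}  orig:{A,S}
  cell(3,8) bbbbba: {A,S,X3}  orig:{A,S}
  cell(4,9) bbbbab: {A,S,X3}  orig:{A,S}
  cell(5,10) bbbabb: {A,X3}  orig:{A}
  cell(6,11) bbabbb: ∅
  cell(0,6) babbbbb: ∅
  cell(1,7) abbbbbb: ∅
  cell(2,8) bbbbbba: {A,S,X3}  orig:{A,S}
  cell(3,9) bbbbbab: {A,S,X3}  orig:{A,S}
  cell(4,10) bbbbabb: {A,S,X3}  orig:{A,S}
  cell(5,11) bbbabbb: {X3}  orig:{}
  cell(0,7) babbbbbb: ∅
  cell(1,8) abbbbbba: ∅
  cell(2,9) bbbbbbab: {A,S,X3}  orig:{A,S}
  cell(3,10) bbbbbabb: {A,S,X3}  orig:{A,S}
  cell(4,11) bbbbabbb: {A,X3}  orig:{A}
  cell(0,8) babbbbbba: ∅
  cell(1,9) abbbbbbab: ∅
  cell(2,10) bbbbbbabb: {A,S,X3}  orig:{A,S}
  cell(3,11) bbbbbabbb: {A,S,X3}  orig:{A,S}
  cell(0,9) babbbbbbab: ∅
  cell(1,10) abbbbbbabb: ∅
  cell(2,11) bbbbbbabbb: {A,S,X3}  orig:{A,S}
  cell(0,10) babbbbbbabb: ∅
  cell(1,11) abbbbbbabbb: ∅
  cell(0,11) babbbbbbabbb: ∅

S ∉ T[0,11] ⇒ NO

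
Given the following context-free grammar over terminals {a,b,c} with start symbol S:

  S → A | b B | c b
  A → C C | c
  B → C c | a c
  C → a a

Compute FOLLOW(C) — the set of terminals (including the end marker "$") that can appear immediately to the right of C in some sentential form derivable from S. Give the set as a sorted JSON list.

Compute FIRST by fixpoint:
round 1:
  A via A→c: +{c}
  B via B→a c: +{a}
  C via C→a a: +{a}
  S via S→A: +{c}
  S via S→b B: +{b}
  S: {b,c}  A: {c}  B: {a}  C: {a}
round 2:
  A via A→C C: +{a}
  S via S→A: +{a}
  S: {a,b,c}  A: {a,c}  B: {a}  C: {a}
round 3: — fixpoint
  S: {a,b,c}  A: {a,c}  B: {a}  C: {a}

FOLLOW sets:
FOLLOW(S) := {$}
[1]
  A→C C: FOLLOW(C) ⊇ FIRST(C) = {a}; new: +{a}
  B→C c: FOLLOW(C) ⊇ FIRST(c) = {c}; new: +{c}
  S→A: FOLLOW(A) ⊇ FOLLOW(S) ⊇ {$}; new: +{$}
  S→b B: FOLLOW(B) ⊇ FOLLOW(S) ⊇ {$}; new: +{$}
  S: {$}  A: {$}  B: {$}  C: {a,c}
[2]
  A→C C: FOLLOW(C) ⊇ FOLLOW(A) ⊇ {$}; new: +{$}
  S: {$}  A: {$}  B: {$}  C: {$,a,c}
[3] (stable)
  S: {$}  A: {$}  B: {$}  C: {$,a,c}

FOLLOW(C) = ["$", "a", "c"]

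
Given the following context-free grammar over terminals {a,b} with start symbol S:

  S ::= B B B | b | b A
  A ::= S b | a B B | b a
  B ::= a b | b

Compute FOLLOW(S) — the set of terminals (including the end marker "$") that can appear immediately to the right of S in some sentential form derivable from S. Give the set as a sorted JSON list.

FIRST iteration:
round 1:
  A via A→a B B: +{a}
  A via A→b a: +{b}
  B via B→a b: +{a}
  B via B→b: +{b}
  S via S→B B B: +{a,b}
  S: {a,b}  A: {a,b}  B: {a,b}
round 2: (stable)
  S: {a,b}  A: {a,b}  B: {a,b}

Compute FOLLOW by fixpoint:
initialize: $ ∈ FOLLOW(S)
[1]
  A→S b: FOLLOW(S) ⊇ FIRST(b) = {b}; new: +{b}
  A→a B B: FOLLOW(B) ⊇ FIRST(B) = {a,b}; new: +{a,b}
  S→B B B: FOLLOW(B) ⊇ FOLLOW(S) ⊇ {$,b}; new: +{$}
  S→b A: FOLLOW(A) ⊇ FOLLOW(S) ⊇ {$,b}; new: +{$,b}
  S: {$,b}  A: {$,b}  B: {$,a,b}
[2] (stable)
  S: {$,b}  A: {$,b}  B: {$,a,b}

FOLLOW(S) = ["$", "b"]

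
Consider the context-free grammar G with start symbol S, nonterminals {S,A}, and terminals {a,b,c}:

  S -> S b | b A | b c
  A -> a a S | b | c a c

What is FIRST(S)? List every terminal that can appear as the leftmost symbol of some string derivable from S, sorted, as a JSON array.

Compute FIRST by fixpoint:
round 1:
  A via A→a a S: +{a}
  A via A→b: +{b}
  A via A→c a c: +{c}
  S via S→b A: +{b}
  S: {b}  A: {a,b,c}
round 2: done
  S: {b}  A: {a,b,c}

FIRST(S) = ["b"]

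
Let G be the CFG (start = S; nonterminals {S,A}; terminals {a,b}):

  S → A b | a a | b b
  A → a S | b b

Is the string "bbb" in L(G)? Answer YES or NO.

Convert to CNF:
  S -> A T1 | T0 T0 | T1 T1
  A -> T0 S | T1 T1
  T0 -> a
  T1 -> b

CYK table (by increasing span):
  cell(0,0) b: {T1}  orig:{}
  cell(1,1) b: {T1}  orig:{}
  cell(2,2) b: {T1}  orig:{}
  cell(0,1) bb: {A,S}
  cell(1,2) bb: {A,S}
  cell(0,2) bbb: {S}

S ∈ T[0,2] ⇒ YES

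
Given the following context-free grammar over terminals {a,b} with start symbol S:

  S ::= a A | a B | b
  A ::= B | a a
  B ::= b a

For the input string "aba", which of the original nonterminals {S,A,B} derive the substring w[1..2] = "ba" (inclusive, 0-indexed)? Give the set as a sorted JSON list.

Convert to CNF:
  S -> T0 A | T0 B | b
  A -> T0 T0 | T1 T0
  B -> T1 T0
  T0 -> a
  T1 -> b

CYK table (by increasing span) (cells [i..j] with 1 ≤ i ≤ j ≤ 2 only):
  cell(1,1) b: {S,T1}  orig:{S}
  cell(2,2) a: {T0}  orig:{}
  cell(1,2) ba: {A,B}

Original NTs in T[1,2] deriving "ba": ["A", "B"]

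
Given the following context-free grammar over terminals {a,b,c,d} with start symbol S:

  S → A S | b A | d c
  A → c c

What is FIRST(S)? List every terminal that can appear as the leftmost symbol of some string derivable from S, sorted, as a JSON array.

FIRST iteration:
round 1:
  A via A→c c: +{c}
  S via S→A S: +{c}
  S via S→b A: +{b}
  S via S→d c: +{d}
  FIRST[S]={b,c,d}  FIRST[A]={c}
round 2: done
  FIRST[S]={b,c,d}  FIRST[A]={c}

FIRST(S) = ["b", "c", "d"]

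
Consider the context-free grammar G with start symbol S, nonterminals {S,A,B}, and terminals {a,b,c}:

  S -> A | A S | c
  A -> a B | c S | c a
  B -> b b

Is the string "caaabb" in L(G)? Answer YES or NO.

CNF form of G:
  S -> A S | T0 B | T1 S | T1 T0 | c
  A -> T0 B | T1 S | T1 T0
  B -> T2 T2
  T0 -> a
  T1 -> c
  T2 -> b

CYK fill:
  [0..0]={S,T1}  "c"  orig:{S}
  [1..1]={T0}  "a"  orig:{}
  [2..2]={T0}  "a"  orig:{}
  [3..3]={T0}  "a"  orig:{}
  [4..4]={T2}  "b"  orig:{}
  [5..5]={T2}  "b"  orig:{}
  [0..1]={A,S}  "ca"
  [1..2]=∅  "aa"
  [2..3]=∅  "aa"
  [3..4]=∅  "ab"
  [4..5]={B}  "bb"
  [0..2]=∅  "caa"
  [1..3]=∅  "aaa"
  [2..4]=∅  "aab"
  [3..5]={A,S}  "abb"
  [0..3]=∅  "caaa"
  [1..4]=∅  "aaab"
  [2..5]=∅  "aabb"
  [0..4]=∅  "caaab"
  [1..5]=∅  "aaabb"
  [0..5]=∅  "caaabb"

S ∉ T[0,5] ⇒ NO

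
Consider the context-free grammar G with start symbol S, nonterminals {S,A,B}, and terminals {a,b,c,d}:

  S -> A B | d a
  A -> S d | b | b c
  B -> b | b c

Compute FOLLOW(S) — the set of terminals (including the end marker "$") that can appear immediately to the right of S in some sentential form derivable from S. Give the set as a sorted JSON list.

FIRST iteration:
[1]
  A via A→b: +{b}
  B via B→b: +{b}
  S via S→A B: +{b}
  S via S→d a: +{d}
  S: {b,d}  A: {b}  B: {b}
[2]
  A via A→S d: +{d}
  S: {b,d}  A: {b,d}  B: {b}
[3] (stable)
  S: {b,d}  A: {b,d}  B: {b}

FOLLOW iteration:
seed FOLLOW(S) with $
pass 1:
  A→S d: FOLLOW(S) ⊇ FIRST(d) = {d}; new: +{d}
  S→A B: FOLLOW(A) ⊇ FIRST(B) = {b}; new: +{b}
  S→A B: FOLLOW(B) ⊇ FOLLOW(S) ⊇ {$,d}; new: +{$,d}
  FOLLOW(S)={$,d}  FOLLOW(A)={b}  FOLLOW(B)={$,d}
pass 2: — fixpoint
  FOLLOW(S)={$,d}  FOLLOW(A)={b}  FOLLOW(B)={$,d}

FOLLOW(S) = ["$", "d"]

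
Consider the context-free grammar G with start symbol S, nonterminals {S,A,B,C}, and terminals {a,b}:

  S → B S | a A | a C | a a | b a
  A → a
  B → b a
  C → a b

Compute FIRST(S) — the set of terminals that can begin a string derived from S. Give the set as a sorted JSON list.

FIRST iteration:
iter 1:
  A via A→a: +{a}
  B via B→b a: +{b}
  C via C→a b: +{a}
  S via S→B S: +{b}
  S via S→a A: +{a}
  S: {a,b}  A: {a}  B: {b}  C: {a}
iter 2: (stable)
  S: {a,b}  A: {a}  B: {b}  C: {a}

FIRST(S) = ["a", "b"]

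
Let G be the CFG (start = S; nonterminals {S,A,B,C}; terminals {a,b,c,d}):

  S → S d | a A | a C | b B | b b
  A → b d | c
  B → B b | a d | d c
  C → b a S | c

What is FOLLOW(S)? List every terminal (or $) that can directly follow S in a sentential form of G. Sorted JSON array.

Compute FIRST by fixpoint:
[1]
  A via A→b d: +{b}
  A via A→c: +{c}
  B via B→a d: +{a}
  B via B→d c: +{d}
  C via C→b a S: +{b}
  C via C→c: +{c}
  S via S→a A: +{a}
  S via S→b B: +{b}
  FIRST[S]={a,b}  FIRST[A]={b,c}  FIRST[B]={a,d}  FIRST[C]={b,c}
[2] (no change)
  FIRST[S]={a,b}  FIRST[A]={b,c}  FIRST[B]={a,d}  FIRST[C]={b,c}

Compute FOLLOW by fixpoint:
initialize: $ ∈ FOLLOW(S)
iter 1:
  B→B b: FOLLOW(B) ⊇ FIRST(b) = {b}; new: +{b}
  S→S d: FOLLOW(S) ⊇ FIRST(d) = {d}; new: +{d}
  S→a A: FOLLOW(A) ⊇ FOLLOW(S) ⊇ {$,d}; new: +{$,d}
  S→a C: FOLLOW(C) ⊇ FOLLOW(S) ⊇ {$,d}; new: +{$,d}
  S→b B: FOLLOW(B) ⊇ FOLLOW(S) ⊇ {$,d}; new: +{$,d}
  S: {$,d}  A: {$,d}  B: {$,b,d}  C: {$,d}
iter 2: done
  S: {$,d}  A: {$,d}  B: {$,b,d}  C: {$,d}

FOLLOW(S) = ["$", "d"]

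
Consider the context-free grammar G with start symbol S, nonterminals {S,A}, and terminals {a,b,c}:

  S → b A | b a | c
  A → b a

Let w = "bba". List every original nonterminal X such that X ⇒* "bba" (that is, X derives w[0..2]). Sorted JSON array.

Convert to CNF:
  S -> T0 A | T0 T1 | c
  A -> T0 T1
  T0 -> b
  T1 -> a

CYK fill — only the sub-triangle for w[0..2]:
  T[0,0] 'b' = {T0}  orig:{}
  T[1,1] 'b' = {T0}  orig:{}
  T[2,2] 'a' = {T1}  orig:{}
  T[0,1] 'bb' = ∅
  T[1,2] 'ba' = {A,S}
  T[0,2] 'bba' = {S}

Original NTs in T[0,2] deriving "bba": ["S"]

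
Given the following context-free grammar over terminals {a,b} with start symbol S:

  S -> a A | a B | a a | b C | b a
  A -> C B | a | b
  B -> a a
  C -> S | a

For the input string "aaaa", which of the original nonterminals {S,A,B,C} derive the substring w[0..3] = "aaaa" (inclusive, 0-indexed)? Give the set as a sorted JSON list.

CNF form of G:
  S -> T0 A | T0 B | T0 T0 | T1 C | T1 T0
  A -> C B | a | b
  B -> T0 T0
  C -> T0 A | T0 B | T0 T0 | T1 C | T1 T0 | a
  T0 -> a
  T1 -> b

Fill CYK table bottom-up — only the sub-triangle for w[0..3]:
  [0..0]={A,C,T0}  "a"  orig:{A,C}
  [1..1]={A,C,T0}  "a"  orig:{A,C}
  [2..2]={A,C,T0}  "a"  orig:{A,C}
  [3..3]={A,C,T0}  "a"  orig:{A,C}
  [0..1]={B,C,S}  "aa"
  [1..2]={B,C,S}  "aa"
  [2..3]={B,C,S}  "aa"
  [0..2]={A,C,S}  "aaa"
  [1..3]={A,C,S}  "aaa"
  [0..3]={A,C,S}  "aaaa"

Original NTs in T[0,3] deriving "aaaa": ["A", "C", "S"]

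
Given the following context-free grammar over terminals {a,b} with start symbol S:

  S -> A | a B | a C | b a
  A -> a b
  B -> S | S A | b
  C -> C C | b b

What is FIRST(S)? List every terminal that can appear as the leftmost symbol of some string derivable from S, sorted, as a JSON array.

Compute FIRST by fixpoint:
pass 1:
  A via A→a b: +{a}
  B via B→b: +{b}
  C via C→b b: +{b}
  S via S→A: +{a}
  S via S→b a: +{b}
  FIRST(S)={a,b}  FIRST(A)={a}  FIRST(B)={b}  FIRST(C)={b}
pass 2:
  B via B→S: +{a}
  FIRST(S)={a,b}  FIRST(A)={a}  FIRST(B)={a,b}  FIRST(C)={b}
pass 3: done
  FIRST(S)={a,b}  FIRST(A)={a}  FIRST(B)={a,b}  FIRST(C)={b}

FIRST(S) = ["a", "b"]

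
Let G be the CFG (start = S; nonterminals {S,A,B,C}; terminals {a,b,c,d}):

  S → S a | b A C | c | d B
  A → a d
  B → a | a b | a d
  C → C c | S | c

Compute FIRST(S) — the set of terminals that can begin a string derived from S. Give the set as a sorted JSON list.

FIRST sets, iterate to fixpoint:
round 1:
  A via A→a d: +{a}
  B via B→a: +{a}
  C via C→c: +{c}
  S via S→b A C: +{b}
  S via S→c: +{c}
  S via S→d B: +{d}
  S: {b,c,d}  A: {a}  B: {a}  C: {c}
round 2:
  C via C→S: +{b,d}
  S: {b,c,d}  A: {a}  B: {a}  C: {b,c,d}
round 3: (stable)
  S: {b,c,d}  A: {a}  B: {a}  C: {b,c,d}

FIRST(S) = ["b", "c", "d"]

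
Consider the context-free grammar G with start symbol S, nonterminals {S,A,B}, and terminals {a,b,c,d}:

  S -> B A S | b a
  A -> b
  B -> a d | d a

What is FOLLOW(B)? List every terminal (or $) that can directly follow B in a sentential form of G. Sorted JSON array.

FIRST iteration:
round 1:
  A via A→b: +{b}
  B via B→a d: +{a}
  B via B→d a: +{d}
  S via S→B A S: +{a,d}
  S via S→b a: +{b}
  FIRST(S)={a,b,d}  FIRST(A)={b}  FIRST(B)={a,d}
round 2: (no change)
  FIRST(S)={a,b,d}  FIRST(A)={b}  FIRST(B)={a,d}

Compute FOLLOW by fixpoint:
seed FOLLOW(S) with $
iter 1:
  S→B A S: FOLLOW(B) ⊇ FIRST(A) = {b}; new: +{b}
  S→B A S: FOLLOW(A) ⊇ FIRST(S) = {a,b,d}; new: +{a,b,d}
  S: {$}  A: {a,b,d}  B: {b}
iter 2: (stable)
  S: {$}  A: {a,b,d}  B: {b}

FOLLOW(B) = ["b"]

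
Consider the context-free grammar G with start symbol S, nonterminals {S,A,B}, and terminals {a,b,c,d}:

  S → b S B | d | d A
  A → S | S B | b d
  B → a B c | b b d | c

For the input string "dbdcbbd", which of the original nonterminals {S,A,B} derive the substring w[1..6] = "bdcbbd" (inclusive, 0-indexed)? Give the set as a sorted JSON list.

Convert to CNF:
  S -> T0 X7 | T1 A | d
  A -> S B | T0 T1 | T0 X4 | T1 A | d
  B -> T0 X6 | T2 X5 | c
  T0 -> b
  T1 -> d
  T2 -> a
  T3 -> c
  X4 -> S B
  X5 -> B T3
  X6 -> T0 T1
  X7 -> S B

CYK table (by increasing span), restricted to cells inside w[1..6]:
  cell(1,1) b: {T0}  orig:{}
  cell(2,2) d: {A,S,T1}  orig:{A,S}
  cell(3,3) c: {B,T3}  orig:{B}
  cell(4,4) b: {T0}  orig:{}
  cell(5,5) b: {T0}  orig:{}
  cell(6,6) d: {A,S,T1}  orig:{A,S}
  cell(1,2) bd: {A,X6}  orig:{A}
  cell(2,3) dc: {A,X4,X7}  orig:{A}
  cell(3,4) cb: ∅
  cell(4,5) bb: ∅
  cell(5,6) bd: {A,X6}  orig:{A}
  cell(1,3) bdc: {A,S}
  cell(2,4) dcb: ∅
  cell(3,5) cbb: ∅
  cell(4,6) bbd: {B}
  cell(1,4) bdcb: ∅
  cell(2,5) dcbb: ∅
  cell(3,6) cbbd: ∅
  cell(1,5) bdcbb: ∅
  cell(2,6) dcbbd: ∅
  cell(1,6) bdcbbd: {A,X4,X7}  orig:{A}

Original NTs in T[1,6] deriving "bdcbbd": ["A"]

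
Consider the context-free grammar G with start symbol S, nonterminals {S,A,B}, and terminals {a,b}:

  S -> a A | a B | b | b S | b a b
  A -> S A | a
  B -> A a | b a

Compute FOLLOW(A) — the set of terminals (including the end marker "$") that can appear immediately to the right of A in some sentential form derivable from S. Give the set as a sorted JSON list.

Compute FIRST by fixpoint:
round 1:
  A via A→a: +{a}
  B via B→A a: +{a}
  B via B→b a: +{b}
  S via S→a A: +{a}
  S via S→b: +{b}
  S: {a,b}  A: {a}  B: {a,b}
round 2:
  A via A→S A: +{b}
  S: {a,b}  A: {a,b}  B: {a,b}
round 3: (stable)
  S: {a,b}  A: {a,b}  B: {a,b}

FOLLOW iteration:
initialize: $ ∈ FOLLOW(S)
[1]
  A→S A: FOLLOW(S) ⊇ FIRST(A) = {a,b}; new: +{a,b}
  B→A a: FOLLOW(A) ⊇ FIRST(a) = {a}; new: +{a}
  S→a A: FOLLOW(A) ⊇ FOLLOW(S) ⊇ {$,a,b}; new: +{$,b}
  S→a B: FOLLOW(B) ⊇ FOLLOW(S) ⊇ {$,a,b}; new: +{$,a,b}
  FOLLOW[S]={$,a,b}  FOLLOW[A]={$,a,b}  FOLLOW[B]={$,a,b}
[2] — fixpoint
  FOLLOW[S]={$,a,b}  FOLLOW[A]={$,a,b}  FOLLOW[B]={$,a,b}

FOLLOW(A) = ["$", "a", "b"]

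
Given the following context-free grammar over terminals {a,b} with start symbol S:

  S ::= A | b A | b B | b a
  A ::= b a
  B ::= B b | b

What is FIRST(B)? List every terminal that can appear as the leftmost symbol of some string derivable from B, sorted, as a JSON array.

FIRST iteration:
round 1:
  A via A→b a: +{b}
  B via B→b: +{b}
  S via S→A: +{b}
  S: {b}  A: {b}  B: {b}
round 2: done
  S: {b}  A: {b}  B: {b}

FIRST(B) = ["b"]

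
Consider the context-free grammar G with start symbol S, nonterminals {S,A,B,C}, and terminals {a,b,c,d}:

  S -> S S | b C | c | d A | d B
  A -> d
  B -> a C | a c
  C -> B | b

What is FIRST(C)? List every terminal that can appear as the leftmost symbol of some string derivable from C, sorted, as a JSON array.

Compute FIRST by fixpoint:
[1]
  A via A→d: +{d}
  B via B→a C: +{a}
  C via C→B: +{a}
  C via C→b: +{b}
  S via S→b C: +{b}
  S via S→c: +{c}
  S via S→d A: +{d}
  FIRST(S)={b,c,d}  FIRST(A)={d}  FIRST(B)={a}  FIRST(C)={a,b}
[2] (stable)
  FIRST(S)={b,c,d}  FIRST(A)={d}  FIRST(B)={a}  FIRST(C)={a,b}

FIRST(C) = ["a", "b"]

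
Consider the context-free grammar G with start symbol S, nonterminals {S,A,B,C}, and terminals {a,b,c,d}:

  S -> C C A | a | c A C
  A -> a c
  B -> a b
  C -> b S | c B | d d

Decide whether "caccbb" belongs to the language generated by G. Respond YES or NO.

Convert to CNF:
  S -> C X4 | T1 X5 | a
  A -> T0 T1
  B -> T0 T2
  C -> T1 B | T2 S | T3 T3
  T0 -> a
  T1 -> c
  T2 -> b
  T3 -> d
  X4 -> C A
  X5 -> A C

CYK fill:
  cell(0,0) c: {T1}  orig:{}
  cell(1,1) a: {S,T0}  orig:{S}
  cell(2,2) c: {T1}  orig:{}
  cell(3,3) c: {T1}  orig:{}
  cell(4,4) b: {T2}  orig:{}
  cell(5,5) b: {T2}  orig:{}
  cell(0,1) ca: ∅
  cell(1,2) ac: {A}
  cell(2,3) cc: ∅
  cell(3,4) cb: ∅
  cell(4,5) bb: ∅
  cell(0,2) cac: ∅
  cell(1,3) acc: ∅
  cell(2,4) ccb: ∅
  cell(3,5) cbb: ∅
  cell(0,3) cacc: ∅
  cell(1,4) accb: ∅
  cell(2,5) ccbb: ∅
  cell(0,4) caccb: ∅
  cell(1,5) accbb: ∅
  cell(0,5) caccbb: ∅

S ∉ T[0,5] ⇒ NO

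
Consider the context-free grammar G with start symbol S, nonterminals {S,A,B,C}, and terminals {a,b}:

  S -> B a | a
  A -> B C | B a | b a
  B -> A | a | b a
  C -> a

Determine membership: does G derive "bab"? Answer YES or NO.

CNF form of G:
  S -> B T0 | a
  A -> B C | B T0 | T1 T0
  B -> B C | B T0 | T1 T0 | a
  C -> a
  T0 -> a
  T1 -> b

Fill CYK table bottom-up:
  cell(0,0) b: {T1}  orig:{}
  cell(1,1) a: {B,C,S,T0}  orig:{B,C,S}
  cell(2,2) b: {T1}  orig:{}
  cell(0,1) ba: {A,B}
  cell(1,2) ab: ∅
  cell(0,2) bab: ∅

S ∉ T[0,2] ⇒ NO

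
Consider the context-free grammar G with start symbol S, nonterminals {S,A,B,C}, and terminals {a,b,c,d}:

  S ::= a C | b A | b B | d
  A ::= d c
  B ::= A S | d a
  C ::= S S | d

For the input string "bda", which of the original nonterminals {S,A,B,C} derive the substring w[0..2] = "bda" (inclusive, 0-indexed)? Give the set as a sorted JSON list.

Convert to CNF:
  S -> T2 C | T3 A | T3 B | d
  A -> T0 T1
  B -> A S | T0 T2
  C -> S S | d
  T0 -> d
  T1 -> c
  T2 -> a
  T3 -> b

Fill CYK table bottom-up (cells [i..j] with 0 ≤ i ≤ j ≤ 2 only):
  [0..0]={T3}  "b"  orig:{}
  [1..1]={C,S,T0}  "d"  orig:{C,S}
  [2..2]={T2}  "a"  orig:{}
  [0..1]=∅  "bd"
  [1..2]={B}  "da"
  [0..2]={S}  "bda"

Original NTs in T[0,2] deriving "bda": ["S"]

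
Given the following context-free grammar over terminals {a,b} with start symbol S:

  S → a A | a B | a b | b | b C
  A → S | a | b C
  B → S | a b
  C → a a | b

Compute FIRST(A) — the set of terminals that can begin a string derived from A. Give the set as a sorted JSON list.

FIRST sets, iterate to fixpoint:
iter 1:
  A via A→a: +{a}
  A via A→b C: +{b}
  B via B→a b: +{a}
  C via C→a a: +{a}
  C via C→b: +{b}
  S via S→a A: +{a}
  S via S→b: +{b}
  S: {a,b}  A: {a,b}  B: {a}  C: {a,b}
iter 2:
  B via B→S: +{b}
  S: {a,b}  A: {a,b}  B: {a,b}  C: {a,b}
iter 3: — fixpoint
  S: {a,b}  A: {a,b}  B: {a,b}  C: {a,b}

FIRST(A) = ["a", "b"]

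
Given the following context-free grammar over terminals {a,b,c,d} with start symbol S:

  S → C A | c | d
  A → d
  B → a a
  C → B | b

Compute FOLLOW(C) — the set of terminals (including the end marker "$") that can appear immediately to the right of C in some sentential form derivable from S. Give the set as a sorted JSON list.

Compute FIRST by fixpoint:
[1]
  A via A→d: +{d}
  B via B→a a: +{a}
  C via C→B: +{a}
  C via C→b: +{b}
  S via S→C A: +{a,b}
  S via S→c: +{c}
  S via S→d: +{d}
  FIRST[S]={a,b,c,d}  FIRST[A]={d}  FIRST[B]={a}  FIRST[C]={a,b}
[2] (stable)
  FIRST[S]={a,b,c,d}  FIRST[A]={d}  FIRST[B]={a}  FIRST[C]={a,b}

Compute FOLLOW by fixpoint:
initialize: $ ∈ FOLLOW(S)
iter 1:
  S→C A: FOLLOW(C) ⊇ FIRST(A) = {d}; new: +{d}
  S→C A: FOLLOW(A) ⊇ FOLLOW(S) ⊇ {$}; new: +{$}
  S: {$}  A: {$}  B: {}  C: {d}
iter 2:
  C→B: FOLLOW(B) ⊇ FOLLOW(C) ⊇ {d}; new: +{d}
  S: {$}  A: {$}  B: {d}  C: {d}
iter 3: (no change)
  S: {$}  A: {$}  B: {d}  C: {d}

FOLLOW(C) = ["d"]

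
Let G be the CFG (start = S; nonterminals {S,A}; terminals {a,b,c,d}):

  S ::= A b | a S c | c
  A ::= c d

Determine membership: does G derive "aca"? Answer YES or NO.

CNF form of G:
  S -> A T2 | T3 X4 | c
  A -> T0 T1
  T0 -> c
  T1 -> d
  T2 -> b
  T3 -> a
  X4 -> S T0

CYK fill:
  [0..0]={T3}  "a"  orig:{}
  [1..1]={S,T0}  "c"  orig:{S}
  [2..2]={T3}  "a"  orig:{}
  [0..1]=∅  "ac"
  [1..2]=∅  "ca"
  [0..2]=∅  "aca"

S ∉ T[0,2] ⇒ NO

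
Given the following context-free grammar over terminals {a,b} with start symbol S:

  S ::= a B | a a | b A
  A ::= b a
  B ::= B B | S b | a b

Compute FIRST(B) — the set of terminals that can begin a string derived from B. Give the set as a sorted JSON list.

FIRST sets, iterate to fixpoint:
pass 1:
  A via A→b a: +{b}
  B via B→a b: +{a}
  S via S→a B: +{a}
  S via S→b A: +{b}
  FIRST(S)={a,b}  FIRST(A)={b}  FIRST(B)={a}
pass 2:
  B via B→S b: +{b}
  FIRST(S)={a,b}  FIRST(A)={b}  FIRST(B)={a,b}
pass 3: — fixpoint
  FIRST(S)={a,b}  FIRST(A)={b}  FIRST(B)={a,b}

FIRST(B) = ["a", "b"]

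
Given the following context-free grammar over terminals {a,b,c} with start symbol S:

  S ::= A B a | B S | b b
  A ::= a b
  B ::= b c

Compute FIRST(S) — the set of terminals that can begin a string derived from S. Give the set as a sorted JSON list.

Compute FIRST by fixpoint:
iter 1:
  A via A→a b: +{a}
  B via B→b c: +{b}
  S via S→A B a: +{a}
  S via S→B S: +{b}
  FIRST[S]={a,b}  FIRST[A]={a}  FIRST[B]={b}
iter 2: done
  FIRST[S]={a,b}  FIRST[A]={a}  FIRST[B]={b}

FIRST(S) = ["a", "b"]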